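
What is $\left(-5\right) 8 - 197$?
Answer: $-237$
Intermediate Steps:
$\left(-5\right) 8 - 197 = -40 - 197 = -237$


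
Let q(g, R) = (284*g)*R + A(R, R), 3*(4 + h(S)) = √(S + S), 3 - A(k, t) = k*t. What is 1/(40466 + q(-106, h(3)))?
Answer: 1447815/227472970729 + 90288*√6/227472970729 ≈ 7.3370e-6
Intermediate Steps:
A(k, t) = 3 - k*t
h(S) = -4 + √2*√S/3 (h(S) = -4 + √(S + S)/3 = -4 + √(2*S)/3 = -4 + (√2*√S)/3 = -4 + √2*√S/3)
q(g, R) = 3 - R² + 284*R*g (q(g, R) = (284*g)*R + (3 - R*R) = 284*R*g + (3 - R²) = 3 - R² + 284*R*g)
1/(40466 + q(-106, h(3))) = 1/(40466 + (3 - (-4 + √2*√3/3)² + 284*(-4 + √2*√3/3)*(-106))) = 1/(40466 + (3 - (-4 + √6/3)² + 284*(-4 + √6/3)*(-106))) = 1/(40466 + (3 - (-4 + √6/3)² + (120416 - 30104*√6/3))) = 1/(40466 + (120419 - (-4 + √6/3)² - 30104*√6/3)) = 1/(160885 - (-4 + √6/3)² - 30104*√6/3)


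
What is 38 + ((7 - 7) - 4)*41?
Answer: -126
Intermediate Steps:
38 + ((7 - 7) - 4)*41 = 38 + (0 - 4)*41 = 38 - 4*41 = 38 - 164 = -126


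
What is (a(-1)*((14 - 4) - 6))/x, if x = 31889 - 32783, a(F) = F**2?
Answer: -2/447 ≈ -0.0044743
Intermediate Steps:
x = -894
(a(-1)*((14 - 4) - 6))/x = ((-1)**2*((14 - 4) - 6))/(-894) = (1*(10 - 6))*(-1/894) = (1*4)*(-1/894) = 4*(-1/894) = -2/447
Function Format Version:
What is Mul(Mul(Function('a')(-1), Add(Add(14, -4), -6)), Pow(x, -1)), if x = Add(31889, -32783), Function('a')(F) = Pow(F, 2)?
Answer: Rational(-2, 447) ≈ -0.0044743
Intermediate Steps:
x = -894
Mul(Mul(Function('a')(-1), Add(Add(14, -4), -6)), Pow(x, -1)) = Mul(Mul(Pow(-1, 2), Add(Add(14, -4), -6)), Pow(-894, -1)) = Mul(Mul(1, Add(10, -6)), Rational(-1, 894)) = Mul(Mul(1, 4), Rational(-1, 894)) = Mul(4, Rational(-1, 894)) = Rational(-2, 447)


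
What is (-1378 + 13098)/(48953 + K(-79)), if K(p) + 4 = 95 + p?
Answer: 2344/9793 ≈ 0.23935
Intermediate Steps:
K(p) = 91 + p (K(p) = -4 + (95 + p) = 91 + p)
(-1378 + 13098)/(48953 + K(-79)) = (-1378 + 13098)/(48953 + (91 - 79)) = 11720/(48953 + 12) = 11720/48965 = 11720*(1/48965) = 2344/9793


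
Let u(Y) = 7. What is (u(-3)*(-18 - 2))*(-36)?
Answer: 5040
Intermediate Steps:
(u(-3)*(-18 - 2))*(-36) = (7*(-18 - 2))*(-36) = (7*(-20))*(-36) = -140*(-36) = 5040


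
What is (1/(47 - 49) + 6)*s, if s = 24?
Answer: 132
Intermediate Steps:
(1/(47 - 49) + 6)*s = (1/(47 - 49) + 6)*24 = (1/(-2) + 6)*24 = (-1/2 + 6)*24 = (11/2)*24 = 132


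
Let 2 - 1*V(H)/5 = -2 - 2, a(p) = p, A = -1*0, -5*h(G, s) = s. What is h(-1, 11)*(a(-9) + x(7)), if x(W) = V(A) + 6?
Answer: -297/5 ≈ -59.400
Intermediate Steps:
h(G, s) = -s/5
A = 0
V(H) = 30 (V(H) = 10 - 5*(-2 - 2) = 10 - 5*(-4) = 10 + 20 = 30)
x(W) = 36 (x(W) = 30 + 6 = 36)
h(-1, 11)*(a(-9) + x(7)) = (-⅕*11)*(-9 + 36) = -11/5*27 = -297/5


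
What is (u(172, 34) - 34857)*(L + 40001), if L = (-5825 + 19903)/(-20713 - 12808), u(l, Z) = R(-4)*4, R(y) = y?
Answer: -46759791355739/33521 ≈ -1.3949e+9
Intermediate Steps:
u(l, Z) = -16 (u(l, Z) = -4*4 = -16)
L = -14078/33521 (L = 14078/(-33521) = 14078*(-1/33521) = -14078/33521 ≈ -0.41998)
(u(172, 34) - 34857)*(L + 40001) = (-16 - 34857)*(-14078/33521 + 40001) = -34873*1340859443/33521 = -46759791355739/33521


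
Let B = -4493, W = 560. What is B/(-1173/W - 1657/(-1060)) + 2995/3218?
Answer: 429174748455/50757514 ≈ 8455.4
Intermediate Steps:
B/(-1173/W - 1657/(-1060)) + 2995/3218 = -4493/(-1173/560 - 1657/(-1060)) + 2995/3218 = -4493/(-1173*1/560 - 1657*(-1/1060)) + 2995*(1/3218) = -4493/(-1173/560 + 1657/1060) + 2995/3218 = -4493/(-15773/29680) + 2995/3218 = -4493*(-29680/15773) + 2995/3218 = 133352240/15773 + 2995/3218 = 429174748455/50757514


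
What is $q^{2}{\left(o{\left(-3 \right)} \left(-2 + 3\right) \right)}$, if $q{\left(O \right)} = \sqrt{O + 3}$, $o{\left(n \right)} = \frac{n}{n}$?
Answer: $4$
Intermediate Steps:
$o{\left(n \right)} = 1$
$q{\left(O \right)} = \sqrt{3 + O}$
$q^{2}{\left(o{\left(-3 \right)} \left(-2 + 3\right) \right)} = \left(\sqrt{3 + 1 \left(-2 + 3\right)}\right)^{2} = \left(\sqrt{3 + 1 \cdot 1}\right)^{2} = \left(\sqrt{3 + 1}\right)^{2} = \left(\sqrt{4}\right)^{2} = 2^{2} = 4$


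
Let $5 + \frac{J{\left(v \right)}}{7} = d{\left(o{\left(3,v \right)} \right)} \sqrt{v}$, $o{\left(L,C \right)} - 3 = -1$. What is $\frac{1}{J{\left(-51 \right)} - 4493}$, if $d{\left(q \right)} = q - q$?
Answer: $- \frac{1}{4528} \approx -0.00022085$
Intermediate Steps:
$o{\left(L,C \right)} = 2$ ($o{\left(L,C \right)} = 3 - 1 = 2$)
$d{\left(q \right)} = 0$
$J{\left(v \right)} = -35$ ($J{\left(v \right)} = -35 + 7 \cdot 0 \sqrt{v} = -35 + 7 \cdot 0 = -35 + 0 = -35$)
$\frac{1}{J{\left(-51 \right)} - 4493} = \frac{1}{-35 - 4493} = \frac{1}{-4528} = - \frac{1}{4528}$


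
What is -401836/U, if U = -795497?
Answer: 401836/795497 ≈ 0.50514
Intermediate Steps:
-401836/U = -401836/(-795497) = -401836*(-1/795497) = 401836/795497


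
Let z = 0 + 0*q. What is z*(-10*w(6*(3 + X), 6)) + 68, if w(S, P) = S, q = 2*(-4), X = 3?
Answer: 68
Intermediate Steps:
q = -8
z = 0 (z = 0 + 0*(-8) = 0 + 0 = 0)
z*(-10*w(6*(3 + X), 6)) + 68 = 0*(-60*(3 + 3)) + 68 = 0*(-60*6) + 68 = 0*(-10*36) + 68 = 0*(-360) + 68 = 0 + 68 = 68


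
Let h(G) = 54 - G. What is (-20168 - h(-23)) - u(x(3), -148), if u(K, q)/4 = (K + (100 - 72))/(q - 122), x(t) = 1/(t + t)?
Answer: -8199056/405 ≈ -20245.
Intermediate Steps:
x(t) = 1/(2*t)
u(K, q) = 4*(28 + K)/(-122 + q) (u(K, q) = 4*((K + (100 - 72))/(q - 122)) = 4*((K + 28)/(-122 + q)) = 4*((28 + K)/(-122 + q)) = 4*(28 + K)/(-122 + q))
(-20168 - h(-23)) - u(x(3), -148) = (-20168 - (54 - 1*(-23))) - 4*(28 + (½)/3)/(-122 - 148) = (-20168 - (54 + 23)) - 4*(28 + (½)*(⅓))/(-270) = (-20168 - 1*77) - 4*(-1)*(28 + ⅙)/270 = (-20168 - 77) - 4*(-1)*169/(270*6) = -20245 - 1*(-169/405) = -20245 + 169/405 = -8199056/405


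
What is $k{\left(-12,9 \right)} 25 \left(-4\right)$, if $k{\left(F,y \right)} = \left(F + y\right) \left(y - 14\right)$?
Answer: $-1500$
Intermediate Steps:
$k{\left(F,y \right)} = \left(-14 + y\right) \left(F + y\right)$ ($k{\left(F,y \right)} = \left(F + y\right) \left(-14 + y\right) = \left(-14 + y\right) \left(F + y\right)$)
$k{\left(-12,9 \right)} 25 \left(-4\right) = \left(9^{2} - -168 - 126 - 108\right) 25 \left(-4\right) = \left(81 + 168 - 126 - 108\right) 25 \left(-4\right) = 15 \cdot 25 \left(-4\right) = 375 \left(-4\right) = -1500$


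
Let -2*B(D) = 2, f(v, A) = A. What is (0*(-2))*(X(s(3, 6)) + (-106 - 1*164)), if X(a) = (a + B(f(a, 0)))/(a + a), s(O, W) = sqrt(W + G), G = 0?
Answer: 0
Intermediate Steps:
B(D) = -1 (B(D) = -1/2*2 = -1)
s(O, W) = sqrt(W) (s(O, W) = sqrt(W + 0) = sqrt(W))
X(a) = (-1 + a)/(2*a) (X(a) = (a - 1)/(a + a) = (-1 + a)/((2*a)) = (-1 + a)*(1/(2*a)) = (-1 + a)/(2*a))
(0*(-2))*(X(s(3, 6)) + (-106 - 1*164)) = (0*(-2))*((-1 + sqrt(6))/(2*(sqrt(6))) + (-106 - 1*164)) = 0*((sqrt(6)/6)*(-1 + sqrt(6))/2 + (-106 - 164)) = 0*(sqrt(6)*(-1 + sqrt(6))/12 - 270) = 0*(-270 + sqrt(6)*(-1 + sqrt(6))/12) = 0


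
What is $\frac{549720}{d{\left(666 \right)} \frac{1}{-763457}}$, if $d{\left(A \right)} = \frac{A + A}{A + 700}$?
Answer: $- \frac{15924812140740}{37} \approx -4.304 \cdot 10^{11}$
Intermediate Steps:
$d{\left(A \right)} = \frac{2 A}{700 + A}$
$\frac{549720}{d{\left(666 \right)} \frac{1}{-763457}} = \frac{549720}{2 \cdot 666 \frac{1}{700 + 666} \frac{1}{-763457}} = \frac{549720}{2 \cdot 666 \cdot \frac{1}{1366} \left(- \frac{1}{763457}\right)} = \frac{549720}{\frac{666}{683} \left(- \frac{1}{763457}\right)} = \frac{549720}{- \frac{666}{521441131}} = 549720 \left(- \frac{521441131}{666}\right) = - \frac{15924812140740}{37}$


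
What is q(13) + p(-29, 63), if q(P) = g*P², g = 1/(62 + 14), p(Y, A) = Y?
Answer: -2035/76 ≈ -26.776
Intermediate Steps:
g = 1/76 ≈ 0.013158
q(P) = P²/76
q(13) + p(-29, 63) = (1/76)*13² - 29 = (1/76)*169 - 29 = 169/76 - 29 = -2035/76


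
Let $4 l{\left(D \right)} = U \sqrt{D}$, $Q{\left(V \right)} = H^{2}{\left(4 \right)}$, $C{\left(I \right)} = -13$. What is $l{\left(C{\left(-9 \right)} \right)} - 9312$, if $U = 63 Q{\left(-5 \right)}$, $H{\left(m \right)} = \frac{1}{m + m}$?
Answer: $-9312 + \frac{63 i \sqrt{13}}{256} \approx -9312.0 + 0.8873 i$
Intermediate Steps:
$H{\left(m \right)} = \frac{1}{2 m}$
$Q{\left(V \right)} = \frac{1}{64}$ ($Q{\left(V \right)} = \left(\frac{1}{2 \cdot 4}\right)^{2} = \left(\frac{1}{2} \cdot \frac{1}{4}\right)^{2} = \left(\frac{1}{8}\right)^{2} = \frac{1}{64}$)
$U = \frac{63}{64}$ ($U = 63 \cdot \frac{1}{64} = \frac{63}{64} \approx 0.98438$)
$l{\left(D \right)} = \frac{63 \sqrt{D}}{256}$ ($l{\left(D \right)} = \frac{\frac{63}{64} \sqrt{D}}{4} = \frac{63 \sqrt{D}}{256}$)
$l{\left(C{\left(-9 \right)} \right)} - 9312 = \frac{63 \sqrt{-13}}{256} - 9312 = \frac{63 i \sqrt{13}}{256} - 9312 = -9312 + \frac{63 i \sqrt{13}}{256}$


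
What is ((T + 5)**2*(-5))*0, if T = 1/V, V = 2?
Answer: 0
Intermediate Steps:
T = 1/2 ≈ 0.50000
((T + 5)**2*(-5))*0 = ((1/2 + 5)**2*(-5))*0 = ((11/2)**2*(-5))*0 = ((121/4)*(-5))*0 = -605/4*0 = 0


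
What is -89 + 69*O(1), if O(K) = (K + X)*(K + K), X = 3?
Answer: 463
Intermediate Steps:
O(K) = 2*K*(3 + K) (O(K) = (K + 3)*(K + K) = (3 + K)*(2*K) = 2*K*(3 + K))
-89 + 69*O(1) = -89 + 69*(2*1*(3 + 1)) = -89 + 69*(2*1*4) = -89 + 69*8 = -89 + 552 = 463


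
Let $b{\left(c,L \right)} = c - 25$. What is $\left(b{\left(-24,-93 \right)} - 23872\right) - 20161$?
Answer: $-44082$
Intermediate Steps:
$b{\left(c,L \right)} = -25 + c$
$\left(b{\left(-24,-93 \right)} - 23872\right) - 20161 = \left(\left(-25 - 24\right) - 23872\right) - 20161 = \left(-49 - 23872\right) - 20161 = -23921 - 20161 = -44082$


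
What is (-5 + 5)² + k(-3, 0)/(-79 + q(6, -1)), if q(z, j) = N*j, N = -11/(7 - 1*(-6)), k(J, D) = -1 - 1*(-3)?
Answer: -13/508 ≈ -0.025591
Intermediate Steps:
k(J, D) = 2 (k(J, D) = -1 + 3 = 2)
N = -11/13 (N = -11/(7 + 6) = -11/13 ≈ -0.84615)
q(z, j) = -11*j/13
(-5 + 5)² + k(-3, 0)/(-79 + q(6, -1)) = (-5 + 5)² + 2/(-79 - 11/13*(-1)) = 0² + 2/(-79 + 11/13) = 0 + 2/(-1016/13) = 0 - 13/1016*2 = 0 - 13/508 = -13/508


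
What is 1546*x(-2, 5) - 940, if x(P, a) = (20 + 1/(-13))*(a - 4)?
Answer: 388194/13 ≈ 29861.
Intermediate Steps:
x(P, a) = -1036/13 + 259*a/13 (x(P, a) = (20 - 1/13)*(-4 + a) = 259*(-4 + a)/13 = -1036/13 + 259*a/13)
1546*x(-2, 5) - 940 = 1546*(-1036/13 + (259/13)*5) - 940 = 1546*(-1036/13 + 1295/13) - 940 = 1546*(259/13) - 940 = 400414/13 - 940 = 388194/13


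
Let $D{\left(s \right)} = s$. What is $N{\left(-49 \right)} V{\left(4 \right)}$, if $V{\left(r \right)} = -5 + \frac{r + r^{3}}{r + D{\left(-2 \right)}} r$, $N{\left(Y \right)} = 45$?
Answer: $5895$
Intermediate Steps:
$V{\left(r \right)} = -5 + \frac{r \left(r + r^{3}\right)}{-2 + r}$ ($V{\left(r \right)} = -5 + \frac{r + r^{3}}{r - 2} r = -5 + \frac{r + r^{3}}{-2 + r} r = -5 + \frac{r \left(r + r^{3}\right)}{-2 + r}$)
$N{\left(-49 \right)} V{\left(4 \right)} = 45 \frac{10 + 4^{2} + 4^{4} - 20}{-2 + 4} = 45 \frac{10 + 16 + 256 - 20}{2} = 45 \cdot \frac{1}{2} \cdot 262 = 45 \cdot 131 = 5895$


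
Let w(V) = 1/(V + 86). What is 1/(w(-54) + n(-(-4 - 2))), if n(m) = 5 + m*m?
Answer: 32/1313 ≈ 0.024372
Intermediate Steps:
n(m) = 5 + m²
w(V) = 1/(86 + V)
1/(w(-54) + n(-(-4 - 2))) = 1/(1/(86 - 54) + (5 + (-(-4 - 2))²)) = 1/(1/32 + (5 + (-1*(-6))²)) = 1/(1/32 + (5 + 6²)) = 1/(1/32 + (5 + 36)) = 1/(1/32 + 41) = 1/(1313/32) = 32/1313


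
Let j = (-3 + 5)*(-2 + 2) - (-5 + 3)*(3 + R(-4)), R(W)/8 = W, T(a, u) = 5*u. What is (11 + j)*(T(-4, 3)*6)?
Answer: -4230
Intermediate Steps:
R(W) = 8*W
j = -58 (j = (-3 + 5)*(-2 + 2) - (-5 + 3)*(3 + 8*(-4)) = 2*0 - (-2)*(3 - 32) = 0 - (-2)*(-29) = 0 - 1*58 = 0 - 58 = -58)
(11 + j)*(T(-4, 3)*6) = (11 - 58)*((5*3)*6) = -705*6 = -47*90 = -4230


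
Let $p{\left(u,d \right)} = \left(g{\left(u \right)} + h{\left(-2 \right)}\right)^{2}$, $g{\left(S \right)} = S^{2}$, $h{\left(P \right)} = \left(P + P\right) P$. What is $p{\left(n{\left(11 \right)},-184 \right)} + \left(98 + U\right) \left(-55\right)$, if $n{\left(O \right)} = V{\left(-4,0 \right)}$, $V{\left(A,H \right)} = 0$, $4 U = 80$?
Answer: $-6426$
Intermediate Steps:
$U = 20$ ($U = \frac{1}{4} \cdot 80 = 20$)
$h{\left(P \right)} = 2 P^{2}$ ($h{\left(P \right)} = 2 P P = 2 P^{2}$)
$n{\left(O \right)} = 0$
$p{\left(u,d \right)} = \left(8 + u^{2}\right)^{2}$ ($p{\left(u,d \right)} = \left(u^{2} + 2 \left(-2\right)^{2}\right)^{2} = \left(u^{2} + 2 \cdot 4\right)^{2} = \left(u^{2} + 8\right)^{2} = \left(8 + u^{2}\right)^{2}$)
$p{\left(n{\left(11 \right)},-184 \right)} + \left(98 + U\right) \left(-55\right) = \left(8 + 0^{2}\right)^{2} + \left(98 + 20\right) \left(-55\right) = \left(8 + 0\right)^{2} + 118 \left(-55\right) = 8^{2} - 6490 = 64 - 6490 = -6426$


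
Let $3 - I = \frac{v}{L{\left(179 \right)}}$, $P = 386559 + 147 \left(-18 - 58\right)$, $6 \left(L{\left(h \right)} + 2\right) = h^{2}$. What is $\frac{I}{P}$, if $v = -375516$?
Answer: $\frac{783061}{4007756741} \approx 0.00019539$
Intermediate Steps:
$L{\left(h \right)} = -2 + \frac{h^{2}}{6}$
$P = 375387$ ($P = 386559 + 147 \left(-76\right) = 386559 - 11172 = 375387$)
$I = \frac{2349183}{32029}$ ($I = 3 - - \frac{375516}{-2 + \frac{179^{2}}{6}} = 3 - - \frac{375516}{-2 + \frac{1}{6} \cdot 32041} = 3 - - \frac{375516}{-2 + \frac{32041}{6}} = 3 - - \frac{375516}{\frac{32029}{6}} = 3 - \left(-375516\right) \frac{6}{32029} = 3 - - \frac{2253096}{32029} = 3 + \frac{2253096}{32029} = \frac{2349183}{32029} \approx 73.345$)
$\frac{I}{P} = \frac{2349183}{32029 \cdot 375387} = \frac{2349183}{32029} \cdot \frac{1}{375387} = \frac{783061}{4007756741}$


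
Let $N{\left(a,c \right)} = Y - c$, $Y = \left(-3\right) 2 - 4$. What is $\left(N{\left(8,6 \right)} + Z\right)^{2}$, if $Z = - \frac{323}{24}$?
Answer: $\frac{499849}{576} \approx 867.79$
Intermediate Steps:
$Y = -10$ ($Y = -6 - 4 = -10$)
$Z = - \frac{323}{24}$ ($Z = \left(-323\right) \frac{1}{24} = - \frac{323}{24} \approx -13.458$)
$N{\left(a,c \right)} = -10 - c$
$\left(N{\left(8,6 \right)} + Z\right)^{2} = \left(\left(-10 - 6\right) - \frac{323}{24}\right)^{2} = \left(-16 - \frac{323}{24}\right)^{2} = \left(- \frac{707}{24}\right)^{2} = \frac{499849}{576}$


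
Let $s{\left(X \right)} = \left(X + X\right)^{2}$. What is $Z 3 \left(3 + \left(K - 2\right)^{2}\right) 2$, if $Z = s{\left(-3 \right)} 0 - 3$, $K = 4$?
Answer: $-126$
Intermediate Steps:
$s{\left(X \right)} = 4 X^{2}$ ($s{\left(X \right)} = \left(2 X\right)^{2} = 4 X^{2}$)
$Z = -3$ ($Z = 4 \left(-3\right)^{2} \cdot 0 - 3 = 4 \cdot 9 \cdot 0 - 3 = 36 \cdot 0 - 3 = 0 - 3 = -3$)
$Z 3 \left(3 + \left(K - 2\right)^{2}\right) 2 = - 3 \cdot 3 \left(3 + \left(4 - 2\right)^{2}\right) 2 = - 3 \cdot 3 \left(3 + 2^{2}\right) 2 = - 3 \cdot 3 \left(3 + 4\right) 2 = - 3 \cdot 3 \cdot 7 \cdot 2 = - 3 \cdot 3 \cdot 14 = \left(-3\right) 42 = -126$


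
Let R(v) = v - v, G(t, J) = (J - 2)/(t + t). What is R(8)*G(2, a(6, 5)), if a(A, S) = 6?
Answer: 0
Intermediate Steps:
G(t, J) = (-2 + J)/(2*t) (G(t, J) = (-2 + J)/((2*t)) = (-2 + J)*(1/(2*t)) = (-2 + J)/(2*t))
R(v) = 0
R(8)*G(2, a(6, 5)) = 0*((1/2)*(-2 + 6)/2) = 0*((1/2)*(1/2)*4) = 0*1 = 0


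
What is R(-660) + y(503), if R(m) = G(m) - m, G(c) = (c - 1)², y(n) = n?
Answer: 438084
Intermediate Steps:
G(c) = (-1 + c)²
R(m) = (-1 + m)² - m
R(-660) + y(503) = ((-1 - 660)² - 1*(-660)) + 503 = ((-661)² + 660) + 503 = (436921 + 660) + 503 = 437581 + 503 = 438084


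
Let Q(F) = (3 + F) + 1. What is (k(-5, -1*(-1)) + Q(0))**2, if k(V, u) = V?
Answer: 1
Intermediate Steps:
Q(F) = 4 + F
(k(-5, -1*(-1)) + Q(0))**2 = (-5 + (4 + 0))**2 = (-5 + 4)**2 = (-1)**2 = 1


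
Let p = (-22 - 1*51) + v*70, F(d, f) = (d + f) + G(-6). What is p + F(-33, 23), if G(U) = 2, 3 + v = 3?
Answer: -81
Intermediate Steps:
v = 0 (v = -3 + 3 = 0)
F(d, f) = 2 + d + f (F(d, f) = (d + f) + 2 = 2 + d + f)
p = -73 (p = (-22 - 1*51) + 0*70 = (-22 - 51) + 0 = -73 + 0 = -73)
p + F(-33, 23) = -73 + (2 - 33 + 23) = -73 - 8 = -81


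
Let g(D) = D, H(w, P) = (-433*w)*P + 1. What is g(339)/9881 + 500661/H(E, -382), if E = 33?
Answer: 6797428602/53934440519 ≈ 0.12603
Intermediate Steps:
H(w, P) = 1 - 433*P*w (H(w, P) = -433*P*w + 1 = 1 - 433*P*w)
g(339)/9881 + 500661/H(E, -382) = 339/9881 + 500661/(1 - 433*(-382)*33) = 339*(1/9881) + 500661/(1 + 5458398) = 339/9881 + 500661/5458399 = 6797428602/53934440519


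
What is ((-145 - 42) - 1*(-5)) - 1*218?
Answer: -400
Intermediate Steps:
((-145 - 42) - 1*(-5)) - 1*218 = (-187 + 5) - 218 = -182 - 218 = -400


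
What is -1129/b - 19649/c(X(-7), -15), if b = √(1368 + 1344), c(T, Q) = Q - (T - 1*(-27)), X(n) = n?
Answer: 2807/5 - 1129*√678/1356 ≈ 539.72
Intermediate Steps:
c(T, Q) = -27 + Q - T (c(T, Q) = Q - (T + 27) = Q - (27 + T) = Q + (-27 - T) = -27 + Q - T)
b = 2*√678 (b = √2712 = 2*√678 ≈ 52.077)
-1129/b - 19649/c(X(-7), -15) = -1129*√678/1356 - 19649/(-27 - 15 - 1*(-7)) = -1129*√678/1356 - 19649/(-27 - 15 + 7) = -1129*√678/1356 - 19649/(-35) = -1129*√678/1356 - 19649*(-1/35) = -1129*√678/1356 + 2807/5 = 2807/5 - 1129*√678/1356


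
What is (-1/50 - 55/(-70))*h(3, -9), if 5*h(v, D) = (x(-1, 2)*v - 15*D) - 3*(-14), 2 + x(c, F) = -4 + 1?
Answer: 21708/875 ≈ 24.809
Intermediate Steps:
x(c, F) = -5 (x(c, F) = -2 + (-4 + 1) = -2 - 3 = -5)
h(v, D) = 42/5 - v - 3*D (h(v, D) = ((-5*v - 15*D) - 3*(-14))/5 = ((-15*D - 5*v) + 42)/5 = (42 - 15*D - 5*v)/5 = 42/5 - v - 3*D)
(-1/50 - 55/(-70))*h(3, -9) = (-1/50 - 55/(-70))*(42/5 - 1*3 - 3*(-9)) = (-1*1/50 - 55*(-1/70))*(42/5 - 3 + 27) = (-1/50 + 11/14)*(162/5) = (134/175)*(162/5) = 21708/875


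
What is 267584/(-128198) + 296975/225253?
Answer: -32365157/42094729 ≈ -0.76886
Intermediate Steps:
267584/(-128198) + 296975/225253 = 267584*(-1/128198) + 296975*(1/225253) = -133792/64099 + 42425/32179 = -32365157/42094729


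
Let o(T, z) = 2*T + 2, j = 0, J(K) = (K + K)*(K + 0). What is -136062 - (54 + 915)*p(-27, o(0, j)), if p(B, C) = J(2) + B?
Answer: -117651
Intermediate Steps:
J(K) = 2*K² (J(K) = (2*K)*K = 2*K²)
o(T, z) = 2 + 2*T
p(B, C) = 8 + B (p(B, C) = 2*2² + B = 2*4 + B = 8 + B)
-136062 - (54 + 915)*p(-27, o(0, j)) = -136062 - (54 + 915)*(8 - 27) = -136062 - 969*(-19) = -136062 - 1*(-18411) = -136062 + 18411 = -117651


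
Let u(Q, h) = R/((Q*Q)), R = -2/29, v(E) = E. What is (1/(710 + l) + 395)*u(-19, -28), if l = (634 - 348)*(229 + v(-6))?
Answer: -25472761/337562436 ≈ -0.075461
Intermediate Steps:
l = 63778 (l = (634 - 348)*(229 - 6) = 286*223 = 63778)
R = -2/29 (R = -2*1/29 = -2/29 ≈ -0.068966)
u(Q, h) = -2/(29*Q**2)
(1/(710 + l) + 395)*u(-19, -28) = (1/(710 + 63778) + 395)*(-2/29/(-19)**2) = (1/64488 + 395)*(-2/29*1/361) = (1/64488 + 395)*(-2/10469) = (25472761/64488)*(-2/10469) = -25472761/337562436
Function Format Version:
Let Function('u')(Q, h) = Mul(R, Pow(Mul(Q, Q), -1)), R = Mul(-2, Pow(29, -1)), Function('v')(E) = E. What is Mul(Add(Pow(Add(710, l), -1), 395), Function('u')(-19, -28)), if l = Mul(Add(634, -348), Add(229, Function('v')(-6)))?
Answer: Rational(-25472761, 337562436) ≈ -0.075461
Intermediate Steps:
l = 63778 (l = Mul(Add(634, -348), Add(229, -6)) = Mul(286, 223) = 63778)
R = Rational(-2, 29) (R = Mul(-2, Rational(1, 29)) = Rational(-2, 29) ≈ -0.068966)
Function('u')(Q, h) = Mul(Rational(-2, 29), Pow(Q, -2)) (Function('u')(Q, h) = Mul(Rational(-2, 29), Pow(Mul(Q, Q), -1)) = Mul(Rational(-2, 29), Pow(Pow(Q, 2), -1)) = Mul(Rational(-2, 29), Pow(Q, -2)))
Mul(Add(Pow(Add(710, l), -1), 395), Function('u')(-19, -28)) = Mul(Add(Pow(Add(710, 63778), -1), 395), Mul(Rational(-2, 29), Pow(-19, -2))) = Mul(Add(Pow(64488, -1), 395), Mul(Rational(-2, 29), Rational(1, 361))) = Mul(Add(Rational(1, 64488), 395), Rational(-2, 10469)) = Mul(Rational(25472761, 64488), Rational(-2, 10469)) = Rational(-25472761, 337562436)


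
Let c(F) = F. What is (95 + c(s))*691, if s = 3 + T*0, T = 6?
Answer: 67718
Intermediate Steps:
s = 3 (s = 3 + 6*0 = 3 + 0 = 3)
(95 + c(s))*691 = (95 + 3)*691 = 98*691 = 67718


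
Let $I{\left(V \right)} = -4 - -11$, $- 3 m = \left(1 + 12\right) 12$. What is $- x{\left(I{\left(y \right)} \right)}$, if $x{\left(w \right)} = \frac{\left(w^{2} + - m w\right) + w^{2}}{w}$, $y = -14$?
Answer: $-66$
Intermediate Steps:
$m = -52$ ($m = - \frac{\left(1 + 12\right) 12}{3} = - \frac{13 \cdot 12}{3} = \left(- \frac{1}{3}\right) 156 = -52$)
$I{\left(V \right)} = 7$ ($I{\left(V \right)} = -4 + 11 = 7$)
$x{\left(w \right)} = \frac{2 w^{2} + 52 w}{w}$ ($x{\left(w \right)} = \frac{\left(w^{2} + \left(-1\right) \left(-52\right) w\right) + w^{2}}{w} = \frac{\left(w^{2} + 52 w\right) + w^{2}}{w} = \frac{2 w^{2} + 52 w}{w}$)
$- x{\left(I{\left(y \right)} \right)} = - (52 + 2 \cdot 7) = - (52 + 14) = \left(-1\right) 66 = -66$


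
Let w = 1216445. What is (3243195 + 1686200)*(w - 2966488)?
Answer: -8626653213985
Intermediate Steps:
(3243195 + 1686200)*(w - 2966488) = (3243195 + 1686200)*(1216445 - 2966488) = 4929395*(-1750043) = -8626653213985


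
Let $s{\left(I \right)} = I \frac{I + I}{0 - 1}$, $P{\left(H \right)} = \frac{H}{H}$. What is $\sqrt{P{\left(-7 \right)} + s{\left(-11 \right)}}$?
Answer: $i \sqrt{241} \approx 15.524 i$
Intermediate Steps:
$P{\left(H \right)} = 1$
$s{\left(I \right)} = - 2 I^{2}$ ($s{\left(I \right)} = I \frac{2 I}{-1} = I 2 I \left(-1\right) = I \left(- 2 I\right) = - 2 I^{2}$)
$\sqrt{P{\left(-7 \right)} + s{\left(-11 \right)}} = \sqrt{1 - 2 \left(-11\right)^{2}} = \sqrt{1 - 242} = \sqrt{-241} = i \sqrt{241}$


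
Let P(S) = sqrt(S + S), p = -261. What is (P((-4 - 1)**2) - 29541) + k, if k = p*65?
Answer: -46506 + 5*sqrt(2) ≈ -46499.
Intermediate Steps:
P(S) = sqrt(2)*sqrt(S) (P(S) = sqrt(2*S) = sqrt(2)*sqrt(S))
k = -16965 (k = -261*65 = -16965)
(P((-4 - 1)**2) - 29541) + k = (sqrt(2)*sqrt((-4 - 1)**2) - 29541) - 16965 = (sqrt(2)*sqrt((-5)**2) - 29541) - 16965 = (sqrt(2)*sqrt(25) - 29541) - 16965 = (sqrt(2)*5 - 29541) - 16965 = (5*sqrt(2) - 29541) - 16965 = (-29541 + 5*sqrt(2)) - 16965 = -46506 + 5*sqrt(2)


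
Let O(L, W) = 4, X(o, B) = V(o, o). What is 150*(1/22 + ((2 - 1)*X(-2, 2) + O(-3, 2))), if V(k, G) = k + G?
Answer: 75/11 ≈ 6.8182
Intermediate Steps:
V(k, G) = G + k
X(o, B) = 2*o (X(o, B) = o + o = 2*o)
150*(1/22 + ((2 - 1)*X(-2, 2) + O(-3, 2))) = 150*(1/22 + ((2 - 1)*(2*(-2)) + 4)) = 150*(1/22 + (1*(-4) + 4)) = 150*(1/22 + (-4 + 4)) = 150*(1/22 + 0) = 150*(1/22) = 75/11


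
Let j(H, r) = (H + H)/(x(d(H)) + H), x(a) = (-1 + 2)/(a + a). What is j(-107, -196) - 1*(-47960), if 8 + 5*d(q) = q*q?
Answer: 117428673988/2448369 ≈ 47962.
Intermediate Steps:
d(q) = -8/5 + q**2/5 (d(q) = -8/5 + (q*q)/5 = -8/5 + q**2/5)
x(a) = 1/(2*a)
j(H, r) = 2*H/(H + 1/(2*(-8/5 + H**2/5))) (j(H, r) = (H + H)/(1/(2*(-8/5 + H**2/5)) + H) = (2*H)/(H + 1/(2*(-8/5 + H**2/5))) = 2*H/(H + 1/(2*(-8/5 + H**2/5))))
j(-107, -196) - 1*(-47960) = 4*(-107)*(-8 + (-107)**2)/(5 + 2*(-107)*(-8 + (-107)**2)) - 1*(-47960) = 4*(-107)*(-8 + 11449)/(5 + 2*(-107)*(-8 + 11449)) + 47960 = 4*(-107)*11441/(5 + 2*(-107)*11441) + 47960 = 4*(-107)*11441/(5 - 2448374) + 47960 = 4*(-107)*11441/(-2448369) + 47960 = 4*(-107)*(-1/2448369)*11441 + 47960 = 4896748/2448369 + 47960 = 117428673988/2448369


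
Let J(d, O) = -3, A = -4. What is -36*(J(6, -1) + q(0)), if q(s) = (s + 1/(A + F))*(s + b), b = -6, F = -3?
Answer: 540/7 ≈ 77.143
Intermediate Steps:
q(s) = (-6 + s)*(-⅐ + s) (q(s) = (s + 1/(-4 - 3))*(s - 6) = (s + 1/(-7))*(-6 + s) = (s - ⅐)*(-6 + s) = (-⅐ + s)*(-6 + s) = (-6 + s)*(-⅐ + s))
-36*(J(6, -1) + q(0)) = -36*(-3 + (6/7 + 0² - 43/7*0)) = -36*(-3 + (6/7 + 0 + 0)) = -36*(-3 + 6/7) = -36*(-15/7) = 540/7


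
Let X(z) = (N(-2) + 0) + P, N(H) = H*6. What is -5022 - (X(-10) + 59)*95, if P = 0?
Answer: -9487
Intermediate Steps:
N(H) = 6*H
X(z) = -12 (X(z) = (6*(-2) + 0) + 0 = (-12 + 0) + 0 = -12 + 0 = -12)
-5022 - (X(-10) + 59)*95 = -5022 - (-12 + 59)*95 = -5022 - 47*95 = -5022 - 1*4465 = -5022 - 4465 = -9487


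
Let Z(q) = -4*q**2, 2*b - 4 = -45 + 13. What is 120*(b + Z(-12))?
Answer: -70800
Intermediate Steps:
b = -14 (b = 2 + (-45 + 13)/2 = 2 + (1/2)*(-32) = 2 - 16 = -14)
120*(b + Z(-12)) = 120*(-14 - 4*(-12)**2) = 120*(-14 - 4*144) = 120*(-14 - 576) = 120*(-590) = -70800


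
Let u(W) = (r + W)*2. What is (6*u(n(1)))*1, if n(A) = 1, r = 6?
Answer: 84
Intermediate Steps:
u(W) = 12 + 2*W (u(W) = (6 + W)*2 = 12 + 2*W)
(6*u(n(1)))*1 = (6*(12 + 2*1))*1 = (6*(12 + 2))*1 = (6*14)*1 = 84*1 = 84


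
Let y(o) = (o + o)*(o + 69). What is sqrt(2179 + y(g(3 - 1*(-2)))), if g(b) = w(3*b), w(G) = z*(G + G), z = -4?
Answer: sqrt(14419) ≈ 120.08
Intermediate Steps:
w(G) = -8*G (w(G) = -4*(G + G) = -8*G)
g(b) = -24*b
y(o) = 2*o*(69 + o) (y(o) = (2*o)*(69 + o) = 2*o*(69 + o))
sqrt(2179 + y(g(3 - 1*(-2)))) = sqrt(2179 + 2*(-24*(3 - 1*(-2)))*(69 - 24*(3 - 1*(-2)))) = sqrt(2179 + 2*(-24*(3 + 2))*(69 - 24*(3 + 2))) = sqrt(2179 + 2*(-24*5)*(69 - 24*5)) = sqrt(2179 + 2*(-120)*(69 - 120)) = sqrt(2179 + 2*(-120)*(-51)) = sqrt(2179 + 12240) = sqrt(14419)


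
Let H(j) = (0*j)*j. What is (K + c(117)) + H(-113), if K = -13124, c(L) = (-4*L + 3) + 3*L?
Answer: -13238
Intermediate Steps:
H(j) = 0 (H(j) = 0*j = 0)
c(L) = 3 - L (c(L) = (3 - 4*L) + 3*L = 3 - L)
(K + c(117)) + H(-113) = (-13124 + (3 - 1*117)) + 0 = (-13124 + (3 - 117)) + 0 = (-13124 - 114) + 0 = -13238 + 0 = -13238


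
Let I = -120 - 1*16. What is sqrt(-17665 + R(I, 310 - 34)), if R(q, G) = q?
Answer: I*sqrt(17801) ≈ 133.42*I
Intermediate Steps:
I = -136 (I = -120 - 16 = -136)
sqrt(-17665 + R(I, 310 - 34)) = sqrt(-17665 - 136) = sqrt(-17801) = I*sqrt(17801)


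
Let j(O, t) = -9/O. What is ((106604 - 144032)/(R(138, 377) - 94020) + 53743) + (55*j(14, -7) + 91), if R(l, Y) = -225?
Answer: 23661355779/439810 ≈ 53799.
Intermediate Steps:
((106604 - 144032)/(R(138, 377) - 94020) + 53743) + (55*j(14, -7) + 91) = ((106604 - 144032)/(-225 - 94020) + 53743) + (55*(-9/14) + 91) = (-37428/(-94245) + 53743) + (55*(-9*1/14) + 91) = (-37428*(-1/94245) + 53743) + (55*(-9/14) + 91) = (12476/31415 + 53743) + (-495/14 + 91) = 1688348821/31415 + 779/14 = 23661355779/439810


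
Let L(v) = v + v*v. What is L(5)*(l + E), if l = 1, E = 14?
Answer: 450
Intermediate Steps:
L(v) = v + v**2
L(5)*(l + E) = (5*(1 + 5))*(1 + 14) = (5*6)*15 = 30*15 = 450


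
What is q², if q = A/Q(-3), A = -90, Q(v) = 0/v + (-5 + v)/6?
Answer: 18225/4 ≈ 4556.3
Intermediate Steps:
Q(v) = -⅚ + v/6 (Q(v) = 0 + (-5 + v)*(⅙) = 0 + (-⅚ + v/6) = -⅚ + v/6)
q = 135/2 (q = -90/(-⅚ + (⅙)*(-3)) = -90/(-⅚ - ½) = -90/(-4/3) = -90*(-¾) = 135/2 ≈ 67.500)
q² = (135/2)² = 18225/4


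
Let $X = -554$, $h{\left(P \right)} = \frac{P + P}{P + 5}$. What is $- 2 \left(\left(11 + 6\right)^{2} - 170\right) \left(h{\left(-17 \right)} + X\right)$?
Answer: $\frac{393533}{3} \approx 1.3118 \cdot 10^{5}$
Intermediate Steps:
$h{\left(P \right)} = \frac{2 P}{5 + P}$
$- 2 \left(\left(11 + 6\right)^{2} - 170\right) \left(h{\left(-17 \right)} + X\right) = - 2 \left(\left(11 + 6\right)^{2} - 170\right) \left(2 \left(-17\right) \frac{1}{5 - 17} - 554\right) = - 2 \left(17^{2} - 170\right) \left(2 \left(-17\right) \frac{1}{-12} - 554\right) = - 2 \left(289 - 170\right) \left(2 \left(-17\right) \left(- \frac{1}{12}\right) - 554\right) = - 2 \cdot 119 \left(\frac{17}{6} - 554\right) = - 2 \cdot 119 \left(- \frac{3307}{6}\right) = \left(-2\right) \left(- \frac{393533}{6}\right) = \frac{393533}{3}$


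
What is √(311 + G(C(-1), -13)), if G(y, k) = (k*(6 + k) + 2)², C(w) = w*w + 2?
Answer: 16*√35 ≈ 94.657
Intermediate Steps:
C(w) = 2 + w² (C(w) = w² + 2 = 2 + w²)
G(y, k) = (2 + k*(6 + k))²
√(311 + G(C(-1), -13)) = √(311 + (2 + (-13)² + 6*(-13))²) = √(311 + (2 + 169 - 78)²) = √(311 + 93²) = √(311 + 8649) = √8960 = 16*√35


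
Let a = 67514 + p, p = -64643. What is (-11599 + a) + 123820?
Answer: 115092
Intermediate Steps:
a = 2871 (a = 67514 - 64643 = 2871)
(-11599 + a) + 123820 = (-11599 + 2871) + 123820 = -8728 + 123820 = 115092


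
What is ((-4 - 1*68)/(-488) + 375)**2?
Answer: 523677456/3721 ≈ 1.4074e+5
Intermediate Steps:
((-4 - 1*68)/(-488) + 375)**2 = ((-4 - 68)*(-1/488) + 375)**2 = (-72*(-1/488) + 375)**2 = (9/61 + 375)**2 = (22884/61)**2 = 523677456/3721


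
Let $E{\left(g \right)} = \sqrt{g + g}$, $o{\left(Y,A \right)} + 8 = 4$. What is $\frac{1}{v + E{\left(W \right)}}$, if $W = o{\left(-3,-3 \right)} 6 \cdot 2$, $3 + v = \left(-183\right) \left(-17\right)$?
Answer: $\frac{259}{804980} - \frac{i \sqrt{6}}{2414940} \approx 0.00032175 - 1.0143 \cdot 10^{-6} i$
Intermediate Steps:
$v = 3108$ ($v = -3 - -3111 = -3 + 3111 = 3108$)
$o{\left(Y,A \right)} = -4$ ($o{\left(Y,A \right)} = -8 + 4 = -4$)
$W = -48$ ($W = \left(-4\right) 6 \cdot 2 = \left(-24\right) 2 = -48$)
$E{\left(g \right)} = \sqrt{2} \sqrt{g}$ ($E{\left(g \right)} = \sqrt{2 g} = \sqrt{2} \sqrt{g}$)
$\frac{1}{v + E{\left(W \right)}} = \frac{1}{3108 + \sqrt{2} \sqrt{-48}} = \frac{1}{3108 + \sqrt{2} \cdot 4 i \sqrt{3}} = \frac{1}{3108 + 4 i \sqrt{6}}$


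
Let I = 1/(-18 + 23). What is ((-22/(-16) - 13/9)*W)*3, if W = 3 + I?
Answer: -⅔ ≈ -0.66667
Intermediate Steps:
I = ⅕ (I = 1/5 = ⅕ ≈ 0.20000)
W = 16/5 (W = 3 + ⅕ = 16/5 ≈ 3.2000)
((-22/(-16) - 13/9)*W)*3 = ((-22/(-16) - 13/9)*(16/5))*3 = ((-22*(-1/16) - 13*⅑)*(16/5))*3 = ((11/8 - 13/9)*(16/5))*3 = -5/72*16/5*3 = -2/9*3 = -⅔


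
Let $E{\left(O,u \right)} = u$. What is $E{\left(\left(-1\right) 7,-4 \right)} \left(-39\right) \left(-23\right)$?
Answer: $-3588$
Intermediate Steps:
$E{\left(\left(-1\right) 7,-4 \right)} \left(-39\right) \left(-23\right) = \left(-4\right) \left(-39\right) \left(-23\right) = 156 \left(-23\right) = -3588$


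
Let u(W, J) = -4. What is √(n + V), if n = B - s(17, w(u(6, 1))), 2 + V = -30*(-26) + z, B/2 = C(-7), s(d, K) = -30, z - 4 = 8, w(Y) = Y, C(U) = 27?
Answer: √874 ≈ 29.563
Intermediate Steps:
z = 12 (z = 4 + 8 = 12)
B = 54 (B = 2*27 = 54)
V = 790 (V = -2 + (-30*(-26) + 12) = -2 + (780 + 12) = -2 + 792 = 790)
n = 84 (n = 54 - 1*(-30) = 54 + 30 = 84)
√(n + V) = √(84 + 790) = √874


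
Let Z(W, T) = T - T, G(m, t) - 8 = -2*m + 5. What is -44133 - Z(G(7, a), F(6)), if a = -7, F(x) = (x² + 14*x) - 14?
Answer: -44133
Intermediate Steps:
F(x) = -14 + x² + 14*x
G(m, t) = 13 - 2*m (G(m, t) = 8 + (-2*m + 5) = 8 + (5 - 2*m) = 13 - 2*m)
Z(W, T) = 0
-44133 - Z(G(7, a), F(6)) = -44133 - 1*0 = -44133 + 0 = -44133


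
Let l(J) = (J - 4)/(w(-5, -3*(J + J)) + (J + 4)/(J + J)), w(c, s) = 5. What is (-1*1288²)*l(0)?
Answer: 0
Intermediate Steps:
l(J) = (-4 + J)/(5 + (4 + J)/(2*J)) (l(J) = (J - 4)/(5 + (J + 4)/(J + J)) = (-4 + J)/(5 + (4 + J)/((2*J))) = (-4 + J)/(5 + (4 + J)*(1/(2*J))) = (-4 + J)/(5 + (4 + J)/(2*J)))
(-1*1288²)*l(0) = (-1*1288²)*(2*0*(-4 + 0)/(4 + 11*0)) = (-1*1658944)*(2*0*(-4)/(4 + 0)) = -3317888*0*(-4)/4 = -1658944*0 = 0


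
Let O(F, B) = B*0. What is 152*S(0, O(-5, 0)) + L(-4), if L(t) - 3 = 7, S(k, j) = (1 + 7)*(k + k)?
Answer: 10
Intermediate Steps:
O(F, B) = 0
S(k, j) = 16*k (S(k, j) = 8*(2*k) = 16*k)
L(t) = 10 (L(t) = 3 + 7 = 10)
152*S(0, O(-5, 0)) + L(-4) = 152*(16*0) + 10 = 152*0 + 10 = 0 + 10 = 10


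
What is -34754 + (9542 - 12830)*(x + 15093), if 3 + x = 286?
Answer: -50591042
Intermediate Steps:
x = 283 (x = -3 + 286 = 283)
-34754 + (9542 - 12830)*(x + 15093) = -34754 + (9542 - 12830)*(283 + 15093) = -34754 - 3288*15376 = -34754 - 50556288 = -50591042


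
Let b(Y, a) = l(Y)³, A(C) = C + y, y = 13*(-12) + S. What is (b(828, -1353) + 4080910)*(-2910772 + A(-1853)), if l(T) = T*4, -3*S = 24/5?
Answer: -529173199432535294/5 ≈ -1.0583e+17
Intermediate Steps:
S = -8/5 ≈ -1.6000
l(T) = 4*T
y = -788/5 (y = 13*(-12) - 8/5 = -156 - 8/5 = -788/5 ≈ -157.60)
A(C) = -788/5 + C (A(C) = C - 788/5 = -788/5 + C)
b(Y, a) = 64*Y³ (b(Y, a) = (4*Y)³ = 64*Y³)
(b(828, -1353) + 4080910)*(-2910772 + A(-1853)) = (64*828³ + 4080910)*(-2910772 + (-788/5 - 1853)) = (64*567663552 + 4080910)*(-2910772 - 10053/5) = (36330467328 + 4080910)*(-14563913/5) = 36334548238*(-14563913/5) = -529173199432535294/5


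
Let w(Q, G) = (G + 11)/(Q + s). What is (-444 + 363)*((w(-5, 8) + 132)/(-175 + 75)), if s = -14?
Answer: 10611/100 ≈ 106.11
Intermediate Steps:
w(Q, G) = (11 + G)/(-14 + Q) (w(Q, G) = (G + 11)/(Q - 14) = (11 + G)/(-14 + Q))
(-444 + 363)*((w(-5, 8) + 132)/(-175 + 75)) = (-444 + 363)*(((11 + 8)/(-14 - 5) + 132)/(-175 + 75)) = -81*(19/(-19) + 132)/(-100) = -81*(-1/19*19 + 132)*(-1)/100 = -81*(-1 + 132)*(-1)/100 = -10611*(-1)/100 = -81*(-131/100) = 10611/100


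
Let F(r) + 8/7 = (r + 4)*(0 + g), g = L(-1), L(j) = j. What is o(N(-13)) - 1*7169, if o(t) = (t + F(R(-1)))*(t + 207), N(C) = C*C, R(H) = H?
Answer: 383721/7 ≈ 54817.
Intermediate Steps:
g = -1
F(r) = -36/7 - r (F(r) = -8/7 + (r + 4)*(0 - 1) = -8/7 + (4 + r)*(-1) = -8/7 + (-4 - r) = -36/7 - r)
N(C) = C²
o(t) = (207 + t)*(-29/7 + t) (o(t) = (t + (-36/7 - 1*(-1)))*(t + 207) = (t + (-36/7 + 1))*(207 + t) = (t - 29/7)*(207 + t) = (-29/7 + t)*(207 + t) = (207 + t)*(-29/7 + t))
o(N(-13)) - 1*7169 = (-6003/7 + ((-13)²)² + (1420/7)*(-13)²) - 1*7169 = (-6003/7 + 169² + (1420/7)*169) - 7169 = (-6003/7 + 28561 + 239980/7) - 7169 = 433904/7 - 7169 = 383721/7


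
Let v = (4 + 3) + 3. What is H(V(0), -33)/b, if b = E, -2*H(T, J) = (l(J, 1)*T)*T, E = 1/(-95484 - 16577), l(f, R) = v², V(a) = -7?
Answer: 274549450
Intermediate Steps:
v = 10 (v = 7 + 3 = 10)
l(f, R) = 100 (l(f, R) = 10² = 100)
E = -1/112061 (E = 1/(-112061) = -1/112061 ≈ -8.9237e-6)
H(T, J) = -50*T² (H(T, J) = -100*T*T/2 = -50*T²)
b = -1/112061 ≈ -8.9237e-6
H(V(0), -33)/b = (-50*(-7)²)/(-1/112061) = -50*49*(-112061) = -2450*(-112061) = 274549450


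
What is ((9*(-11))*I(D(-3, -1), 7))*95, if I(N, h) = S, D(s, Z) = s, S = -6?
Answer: 56430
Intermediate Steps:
I(N, h) = -6
((9*(-11))*I(D(-3, -1), 7))*95 = ((9*(-11))*(-6))*95 = -99*(-6)*95 = 594*95 = 56430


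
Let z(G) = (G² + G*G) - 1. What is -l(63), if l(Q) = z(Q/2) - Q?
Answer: -3841/2 ≈ -1920.5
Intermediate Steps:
z(G) = -1 + 2*G² (z(G) = (G² + G²) - 1 = 2*G² - 1 = -1 + 2*G²)
l(Q) = -1 + Q²/2 - Q (l(Q) = (-1 + 2*(Q/2)²) - Q = (-1 + 2*(Q²/4)) - Q = (-1 + Q²/2) - Q = -1 + Q²/2 - Q)
-l(63) = -(-1 + (½)*63² - 1*63) = -(-1 + (½)*3969 - 63) = -(-1 + 3969/2 - 63) = -1*3841/2 = -3841/2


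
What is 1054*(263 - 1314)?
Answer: -1107754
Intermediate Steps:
1054*(263 - 1314) = 1054*(-1051) = -1107754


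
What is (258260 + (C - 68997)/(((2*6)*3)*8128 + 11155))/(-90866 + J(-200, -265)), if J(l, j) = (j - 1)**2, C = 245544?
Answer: -78450008927/6108673930 ≈ -12.842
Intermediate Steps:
J(l, j) = (-1 + j)**2
(258260 + (C - 68997)/(((2*6)*3)*8128 + 11155))/(-90866 + J(-200, -265)) = (258260 + (245544 - 68997)/(((2*6)*3)*8128 + 11155))/(-90866 + (-1 - 265)**2) = (258260 + 176547/((12*3)*8128 + 11155))/(-90866 + (-266)**2) = (258260 + 176547/(36*8128 + 11155))/(-90866 + 70756) = (258260 + 176547/(292608 + 11155))/(-20110) = (258260 + 176547/303763)*(-1/20110) = (78450008927/303763)*(-1/20110) = -78450008927/6108673930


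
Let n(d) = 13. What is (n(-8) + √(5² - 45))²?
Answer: 149 + 52*I*√5 ≈ 149.0 + 116.28*I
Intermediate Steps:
(n(-8) + √(5² - 45))² = (13 + √(5² - 45))² = (13 + √(25 - 45))² = (13 + √(-20))² = (13 + 2*I*√5)²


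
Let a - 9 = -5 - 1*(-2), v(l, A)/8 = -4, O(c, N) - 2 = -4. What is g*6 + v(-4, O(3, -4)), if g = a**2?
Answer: 184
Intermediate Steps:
O(c, N) = -2 (O(c, N) = 2 - 4 = -2)
v(l, A) = -32 (v(l, A) = 8*(-4) = -32)
a = 6 (a = 9 + (-5 - 1*(-2)) = 9 + (-5 + 2) = 9 - 3 = 6)
g = 36 (g = 6**2 = 36)
g*6 + v(-4, O(3, -4)) = 36*6 - 32 = 216 - 32 = 184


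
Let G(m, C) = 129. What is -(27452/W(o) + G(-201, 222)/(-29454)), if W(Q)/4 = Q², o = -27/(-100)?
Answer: -673809308653/7157322 ≈ -94143.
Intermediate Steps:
o = 27/100 (o = -27*(-1/100) = 27/100 ≈ 0.27000)
W(Q) = 4*Q²
-(27452/W(o) + G(-201, 222)/(-29454)) = -(27452/((4*(27/100)²)) + 129/(-29454)) = -(27452/((4*(729/10000))) + 129*(-1/29454)) = -(27452/(729/2500) - 43/9818) = -(27452*(2500/729) - 43/9818) = -(68630000/729 - 43/9818) = -1*673809308653/7157322 = -673809308653/7157322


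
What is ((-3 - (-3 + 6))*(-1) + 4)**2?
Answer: 100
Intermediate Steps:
((-3 - (-3 + 6))*(-1) + 4)**2 = ((-3 - 1*3)*(-1) + 4)**2 = ((-3 - 3)*(-1) + 4)**2 = (-6*(-1) + 4)**2 = (6 + 4)**2 = 10**2 = 100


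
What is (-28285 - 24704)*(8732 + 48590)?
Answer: -3037435458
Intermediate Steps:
(-28285 - 24704)*(8732 + 48590) = -52989*57322 = -3037435458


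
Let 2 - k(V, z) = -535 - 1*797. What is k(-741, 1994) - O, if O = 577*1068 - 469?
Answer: -614433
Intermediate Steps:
k(V, z) = 1334 (k(V, z) = 2 - (-535 - 1*797) = 2 - (-535 - 797) = 2 - 1*(-1332) = 2 + 1332 = 1334)
O = 615767 (O = 616236 - 469 = 615767)
k(-741, 1994) - O = 1334 - 1*615767 = 1334 - 615767 = -614433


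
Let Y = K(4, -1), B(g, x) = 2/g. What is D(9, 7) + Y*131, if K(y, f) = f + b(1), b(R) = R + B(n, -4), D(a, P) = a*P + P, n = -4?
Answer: 9/2 ≈ 4.5000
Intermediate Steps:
D(a, P) = P + P*a (D(a, P) = P*a + P = P + P*a)
b(R) = -½ + R (b(R) = R + 2/(-4) = R + 2*(-¼) = R - ½ = -½ + R)
K(y, f) = ½ + f (K(y, f) = f + (-½ + 1) = f + ½ = ½ + f)
Y = -½ (Y = ½ - 1 = -½ ≈ -0.50000)
D(9, 7) + Y*131 = 7*(1 + 9) - ½*131 = 7*10 - 131/2 = 70 - 131/2 = 9/2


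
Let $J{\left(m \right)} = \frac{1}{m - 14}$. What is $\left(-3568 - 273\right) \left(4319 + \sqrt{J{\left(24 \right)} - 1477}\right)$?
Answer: $-16589279 - \frac{11523 i \sqrt{16410}}{10} \approx -1.6589 \cdot 10^{7} - 1.4761 \cdot 10^{5} i$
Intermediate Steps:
$J{\left(m \right)} = \frac{1}{-14 + m}$
$\left(-3568 - 273\right) \left(4319 + \sqrt{J{\left(24 \right)} - 1477}\right) = \left(-3568 - 273\right) \left(4319 + \sqrt{\frac{1}{-14 + 24} - 1477}\right) = \left(-3568 - 273\right) \left(4319 + \sqrt{\frac{1}{10} - 1477}\right) = - 3841 \left(4319 + \sqrt{\frac{1}{10} - 1477}\right) = - 3841 \left(4319 + \sqrt{- \frac{14769}{10}}\right) = - 3841 \left(4319 + \frac{3 i \sqrt{16410}}{10}\right) = -16589279 - \frac{11523 i \sqrt{16410}}{10}$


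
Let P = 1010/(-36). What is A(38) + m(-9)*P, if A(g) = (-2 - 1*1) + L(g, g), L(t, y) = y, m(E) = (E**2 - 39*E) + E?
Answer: -23665/2 ≈ -11833.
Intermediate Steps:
m(E) = E**2 - 38*E
P = -505/18 (P = 1010*(-1/36) = -505/18 ≈ -28.056)
A(g) = -3 + g (A(g) = (-2 - 1*1) + g = (-2 - 1) + g = -3 + g)
A(38) + m(-9)*P = (-3 + 38) - 9*(-38 - 9)*(-505/18) = 35 - 9*(-47)*(-505/18) = 35 + 423*(-505/18) = 35 - 23735/2 = -23665/2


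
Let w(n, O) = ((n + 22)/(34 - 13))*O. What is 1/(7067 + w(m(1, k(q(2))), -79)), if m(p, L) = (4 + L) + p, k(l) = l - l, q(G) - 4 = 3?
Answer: 7/48758 ≈ 0.00014357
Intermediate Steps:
q(G) = 7 (q(G) = 4 + 3 = 7)
k(l) = 0
m(p, L) = 4 + L + p
w(n, O) = O*(22/21 + n/21) (w(n, O) = ((22 + n)/21)*O = ((22 + n)*(1/21))*O = (22/21 + n/21)*O = O*(22/21 + n/21))
1/(7067 + w(m(1, k(q(2))), -79)) = 1/(7067 + (1/21)*(-79)*(22 + (4 + 0 + 1))) = 1/(7067 + (1/21)*(-79)*(22 + 5)) = 1/(7067 + (1/21)*(-79)*27) = 1/(7067 - 711/7) = 1/(48758/7) = 7/48758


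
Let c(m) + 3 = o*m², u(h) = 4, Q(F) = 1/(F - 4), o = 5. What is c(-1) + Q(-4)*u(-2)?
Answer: 3/2 ≈ 1.5000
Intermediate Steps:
Q(F) = 1/(-4 + F)
c(m) = -3 + 5*m²
c(-1) + Q(-4)*u(-2) = (-3 + 5*(-1)²) + 4/(-4 - 4) = (-3 + 5*1) + 4/(-8) = (-3 + 5) - ⅛*4 = 2 - ½ = 3/2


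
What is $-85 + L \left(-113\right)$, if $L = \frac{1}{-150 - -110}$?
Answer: $- \frac{3287}{40} \approx -82.175$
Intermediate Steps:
$L = - \frac{1}{40}$ ($L = \frac{1}{-150 + 110} = \frac{1}{-40} = - \frac{1}{40} \approx -0.025$)
$-85 + L \left(-113\right) = -85 - - \frac{113}{40} = -85 + \frac{113}{40} = - \frac{3287}{40}$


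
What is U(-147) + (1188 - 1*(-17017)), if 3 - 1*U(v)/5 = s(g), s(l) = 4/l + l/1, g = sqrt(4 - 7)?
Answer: 18220 + 5*I*sqrt(3)/3 ≈ 18220.0 + 2.8868*I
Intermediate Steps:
g = I*sqrt(3) (g = sqrt(-3) = I*sqrt(3) ≈ 1.732*I)
s(l) = l + 4/l (s(l) = 4/l + l*1 = 4/l + l = l + 4/l)
U(v) = 15 + 5*I*sqrt(3)/3 (U(v) = 15 - 5*(I*sqrt(3) + 4/((I*sqrt(3)))) = 15 - 5*(I*sqrt(3) + 4*(-I*sqrt(3)/3)) = 15 - 5*(I*sqrt(3) - 4*I*sqrt(3)/3) = 15 - (-5)*I*sqrt(3)/3 = 15 + 5*I*sqrt(3)/3)
U(-147) + (1188 - 1*(-17017)) = (15 + 5*I*sqrt(3)/3) + (1188 - 1*(-17017)) = (15 + 5*I*sqrt(3)/3) + (1188 + 17017) = (15 + 5*I*sqrt(3)/3) + 18205 = 18220 + 5*I*sqrt(3)/3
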